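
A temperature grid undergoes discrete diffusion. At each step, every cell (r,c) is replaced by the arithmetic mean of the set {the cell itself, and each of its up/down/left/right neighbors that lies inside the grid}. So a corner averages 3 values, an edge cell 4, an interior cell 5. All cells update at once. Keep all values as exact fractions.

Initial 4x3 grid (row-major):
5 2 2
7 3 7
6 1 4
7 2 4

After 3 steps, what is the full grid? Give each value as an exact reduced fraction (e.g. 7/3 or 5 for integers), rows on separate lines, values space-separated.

Answer: 931/216 7013/1800 407/108
1987/450 12253/3000 1687/450
451/100 1496/375 3409/900
781/180 28697/7200 3961/1080

Derivation:
After step 1:
  14/3 3 11/3
  21/4 4 4
  21/4 16/5 4
  5 7/2 10/3
After step 2:
  155/36 23/6 32/9
  115/24 389/100 47/12
  187/40 399/100 109/30
  55/12 451/120 65/18
After step 3:
  931/216 7013/1800 407/108
  1987/450 12253/3000 1687/450
  451/100 1496/375 3409/900
  781/180 28697/7200 3961/1080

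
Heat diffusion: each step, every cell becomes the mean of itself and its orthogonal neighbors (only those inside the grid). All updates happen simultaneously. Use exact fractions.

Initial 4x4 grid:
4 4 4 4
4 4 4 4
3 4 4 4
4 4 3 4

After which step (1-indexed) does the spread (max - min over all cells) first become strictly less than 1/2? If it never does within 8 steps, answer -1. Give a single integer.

Answer: 1

Derivation:
Step 1: max=4, min=11/3, spread=1/3
  -> spread < 1/2 first at step 1
Step 2: max=4, min=67/18, spread=5/18
Step 3: max=4, min=2017/540, spread=143/540
Step 4: max=896/225, min=60919/16200, spread=3593/16200
Step 5: max=107131/27000, min=367271/97200, spread=92003/486000
Step 6: max=133433/33750, min=55325143/14580000, spread=2317913/14580000
Step 7: max=30649/7776, min=1665441727/437400000, spread=58564523/437400000
Step 8: max=1432861007/364500000, min=50106473419/13122000000, spread=1476522833/13122000000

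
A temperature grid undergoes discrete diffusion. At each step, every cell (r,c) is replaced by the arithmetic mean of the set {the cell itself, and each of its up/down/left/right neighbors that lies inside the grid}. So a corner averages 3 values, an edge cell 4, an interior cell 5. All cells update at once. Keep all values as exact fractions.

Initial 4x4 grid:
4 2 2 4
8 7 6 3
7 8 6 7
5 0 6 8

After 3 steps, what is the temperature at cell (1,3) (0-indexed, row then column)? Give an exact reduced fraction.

Answer: 5971/1200

Derivation:
Step 1: cell (1,3) = 5
Step 2: cell (1,3) = 47/10
Step 3: cell (1,3) = 5971/1200
Full grid after step 3:
  11227/2160 33541/7200 3469/800 2951/720
  4997/900 32689/6000 9861/2000 5971/1200
  434/75 2209/400 2307/400 449/80
  423/80 4391/800 891/160 1439/240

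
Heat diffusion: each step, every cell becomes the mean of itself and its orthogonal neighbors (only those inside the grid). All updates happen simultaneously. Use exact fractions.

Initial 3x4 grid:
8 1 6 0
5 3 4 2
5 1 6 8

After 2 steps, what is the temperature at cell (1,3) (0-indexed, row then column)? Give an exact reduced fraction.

Step 1: cell (1,3) = 7/2
Step 2: cell (1,3) = 157/40
Full grid after step 2:
  173/36 883/240 847/240 107/36
  983/240 41/10 18/5 157/40
  38/9 449/120 541/120 163/36

Answer: 157/40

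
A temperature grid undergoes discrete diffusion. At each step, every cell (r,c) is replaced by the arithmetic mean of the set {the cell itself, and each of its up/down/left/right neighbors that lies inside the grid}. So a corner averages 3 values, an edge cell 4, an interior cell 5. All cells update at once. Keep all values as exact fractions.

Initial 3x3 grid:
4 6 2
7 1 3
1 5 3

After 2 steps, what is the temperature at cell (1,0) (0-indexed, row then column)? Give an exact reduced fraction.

Step 1: cell (1,0) = 13/4
Step 2: cell (1,0) = 353/80
Full grid after step 2:
  73/18 1019/240 55/18
  353/80 313/100 839/240
  121/36 149/40 101/36

Answer: 353/80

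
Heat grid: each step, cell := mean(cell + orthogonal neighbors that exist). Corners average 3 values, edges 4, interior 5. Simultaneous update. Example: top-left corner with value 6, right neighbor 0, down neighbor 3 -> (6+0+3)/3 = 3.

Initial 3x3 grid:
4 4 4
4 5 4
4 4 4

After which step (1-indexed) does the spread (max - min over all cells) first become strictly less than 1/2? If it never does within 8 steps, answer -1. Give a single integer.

Step 1: max=17/4, min=4, spread=1/4
  -> spread < 1/2 first at step 1
Step 2: max=106/25, min=329/80, spread=51/400
Step 3: max=20023/4800, min=1487/360, spread=589/14400
Step 4: max=124943/30000, min=1193081/288000, spread=31859/1440000
Step 5: max=71811607/17280000, min=7464721/1800000, spread=751427/86400000
Step 6: max=448634687/108000000, min=4302263129/1036800000, spread=23149331/5184000000
Step 7: max=258314654263/62208000000, min=26894931889/6480000000, spread=616540643/311040000000
Step 8: max=1614312453983/388800000000, min=15493852008761/3732480000000, spread=17737747379/18662400000000

Answer: 1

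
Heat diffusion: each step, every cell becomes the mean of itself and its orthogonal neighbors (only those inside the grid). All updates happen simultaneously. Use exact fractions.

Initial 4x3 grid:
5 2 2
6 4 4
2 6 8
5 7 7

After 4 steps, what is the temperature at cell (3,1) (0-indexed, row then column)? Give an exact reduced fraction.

Step 1: cell (3,1) = 25/4
Step 2: cell (3,1) = 473/80
Step 3: cell (3,1) = 27787/4800
Step 4: cell (3,1) = 1618913/288000
Full grid after step 4:
  529171/129600 1166413/288000 529721/129600
  480913/108000 540077/120000 996451/216000
  537263/108000 625477/120000 1162151/216000
  693251/129600 1618913/288000 756301/129600

Answer: 1618913/288000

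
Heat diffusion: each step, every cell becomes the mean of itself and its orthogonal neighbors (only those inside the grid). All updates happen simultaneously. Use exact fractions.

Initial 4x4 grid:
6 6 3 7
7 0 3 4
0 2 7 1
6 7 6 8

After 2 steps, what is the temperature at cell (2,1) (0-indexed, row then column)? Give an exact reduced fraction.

Step 1: cell (2,1) = 16/5
Step 2: cell (2,1) = 98/25
Full grid after step 2:
  40/9 553/120 497/120 79/18
  127/30 86/25 193/50 1009/240
  109/30 98/25 112/25 351/80
  40/9 1187/240 421/80 17/3

Answer: 98/25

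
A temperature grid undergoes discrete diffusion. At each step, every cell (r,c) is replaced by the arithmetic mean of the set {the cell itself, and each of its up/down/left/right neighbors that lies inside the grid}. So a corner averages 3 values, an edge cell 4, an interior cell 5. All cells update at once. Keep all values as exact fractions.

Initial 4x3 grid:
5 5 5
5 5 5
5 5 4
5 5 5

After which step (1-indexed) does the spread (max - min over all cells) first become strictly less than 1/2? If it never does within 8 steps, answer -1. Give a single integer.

Answer: 1

Derivation:
Step 1: max=5, min=14/3, spread=1/3
  -> spread < 1/2 first at step 1
Step 2: max=5, min=569/120, spread=31/120
Step 3: max=5, min=5189/1080, spread=211/1080
Step 4: max=8953/1800, min=523103/108000, spread=14077/108000
Step 5: max=536317/108000, min=4719593/972000, spread=5363/48600
Step 6: max=297131/60000, min=142059191/29160000, spread=93859/1166400
Step 7: max=480663533/97200000, min=8537725519/1749600000, spread=4568723/69984000
Step 8: max=14398381111/2916000000, min=513099564371/104976000000, spread=8387449/167961600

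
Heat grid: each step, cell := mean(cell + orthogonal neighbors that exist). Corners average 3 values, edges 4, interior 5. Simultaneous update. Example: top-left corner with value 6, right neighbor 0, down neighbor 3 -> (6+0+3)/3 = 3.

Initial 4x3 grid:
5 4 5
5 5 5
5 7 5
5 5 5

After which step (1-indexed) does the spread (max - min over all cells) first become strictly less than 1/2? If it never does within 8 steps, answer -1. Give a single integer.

Answer: 3

Derivation:
Step 1: max=11/2, min=14/3, spread=5/6
Step 2: max=271/50, min=173/36, spread=553/900
Step 3: max=12787/2400, min=70207/14400, spread=1303/2880
  -> spread < 1/2 first at step 3
Step 4: max=114167/21600, min=640637/129600, spread=8873/25920
Step 5: max=45534427/8640000, min=257821687/51840000, spread=123079/414720
Step 6: max=2717847593/518400000, min=15578917733/3110400000, spread=29126713/124416000
Step 7: max=162642726787/31104000000, min=938278092847/186624000000, spread=300626143/1492992000
Step 8: max=9726156723233/1866240000000, min=56514930885773/11197440000000, spread=14736075629/89579520000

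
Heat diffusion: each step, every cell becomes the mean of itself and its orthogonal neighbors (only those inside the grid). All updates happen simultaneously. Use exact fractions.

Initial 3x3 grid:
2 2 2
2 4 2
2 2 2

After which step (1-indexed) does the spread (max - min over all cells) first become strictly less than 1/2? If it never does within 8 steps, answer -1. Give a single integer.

Step 1: max=5/2, min=2, spread=1/2
Step 2: max=62/25, min=89/40, spread=51/200
  -> spread < 1/2 first at step 2
Step 3: max=5623/2400, min=407/180, spread=589/7200
Step 4: max=34943/15000, min=329081/144000, spread=31859/720000
Step 5: max=19971607/8640000, min=2064721/900000, spread=751427/43200000
Step 6: max=124634687/54000000, min=1191863129/518400000, spread=23149331/2592000000
Step 7: max=71690654263/31104000000, min=7454931889/3240000000, spread=616540643/155520000000
Step 8: max=447912453983/194400000000, min=4296412008761/1866240000000, spread=17737747379/9331200000000

Answer: 2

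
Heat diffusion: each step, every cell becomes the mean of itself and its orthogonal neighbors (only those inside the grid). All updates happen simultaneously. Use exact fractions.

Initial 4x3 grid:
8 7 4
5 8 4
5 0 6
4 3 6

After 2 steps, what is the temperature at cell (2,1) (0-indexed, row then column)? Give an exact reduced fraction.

Step 1: cell (2,1) = 22/5
Step 2: cell (2,1) = 399/100
Full grid after step 2:
  239/36 1393/240 23/4
  161/30 559/100 193/40
  23/5 399/100 189/40
  43/12 333/80 49/12

Answer: 399/100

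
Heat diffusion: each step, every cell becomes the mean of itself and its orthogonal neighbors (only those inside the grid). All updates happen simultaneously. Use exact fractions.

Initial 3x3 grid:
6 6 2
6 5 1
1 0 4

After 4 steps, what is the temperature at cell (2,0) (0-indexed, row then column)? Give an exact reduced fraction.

Answer: 109783/32400

Derivation:
Step 1: cell (2,0) = 7/3
Step 2: cell (2,0) = 28/9
Step 3: cell (2,0) = 877/270
Step 4: cell (2,0) = 109783/32400
Full grid after step 4:
  60823/14400 1133923/288000 156419/43200
  1646197/432000 424601/120000 689161/216000
  109783/32400 48961/16000 186091/64800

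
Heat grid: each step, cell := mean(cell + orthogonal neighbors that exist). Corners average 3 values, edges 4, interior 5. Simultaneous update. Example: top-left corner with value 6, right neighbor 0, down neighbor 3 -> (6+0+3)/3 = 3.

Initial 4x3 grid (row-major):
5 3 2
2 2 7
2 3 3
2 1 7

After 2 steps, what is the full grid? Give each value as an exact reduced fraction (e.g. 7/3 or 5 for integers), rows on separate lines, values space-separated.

After step 1:
  10/3 3 4
  11/4 17/5 7/2
  9/4 11/5 5
  5/3 13/4 11/3
After step 2:
  109/36 103/30 7/2
  44/15 297/100 159/40
  133/60 161/50 431/120
  43/18 647/240 143/36

Answer: 109/36 103/30 7/2
44/15 297/100 159/40
133/60 161/50 431/120
43/18 647/240 143/36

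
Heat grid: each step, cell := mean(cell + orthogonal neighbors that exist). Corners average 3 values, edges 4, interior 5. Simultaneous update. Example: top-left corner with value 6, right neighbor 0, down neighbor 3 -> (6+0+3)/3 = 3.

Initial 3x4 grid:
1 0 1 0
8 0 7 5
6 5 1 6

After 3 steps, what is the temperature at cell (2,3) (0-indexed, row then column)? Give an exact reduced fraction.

Step 1: cell (2,3) = 4
Step 2: cell (2,3) = 53/12
Step 3: cell (2,3) = 2731/720
Full grid after step 3:
  145/48 707/300 3193/1200 479/180
  49891/14400 1319/375 6083/2000 2837/800
  947/216 27593/7200 3237/800 2731/720

Answer: 2731/720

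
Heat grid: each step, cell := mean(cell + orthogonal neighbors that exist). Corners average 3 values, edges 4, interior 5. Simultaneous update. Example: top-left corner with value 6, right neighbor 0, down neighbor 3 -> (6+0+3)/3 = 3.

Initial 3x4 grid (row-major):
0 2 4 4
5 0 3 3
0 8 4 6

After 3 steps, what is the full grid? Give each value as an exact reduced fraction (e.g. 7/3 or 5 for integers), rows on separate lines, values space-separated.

Answer: 326/135 17279/7200 23209/7200 7303/2160
35513/14400 18967/6000 414/125 2347/600
3523/1080 23729/7200 29159/7200 8693/2160

Derivation:
After step 1:
  7/3 3/2 13/4 11/3
  5/4 18/5 14/5 4
  13/3 3 21/4 13/3
After step 2:
  61/36 641/240 673/240 131/36
  691/240 243/100 189/50 37/10
  103/36 971/240 923/240 163/36
After step 3:
  326/135 17279/7200 23209/7200 7303/2160
  35513/14400 18967/6000 414/125 2347/600
  3523/1080 23729/7200 29159/7200 8693/2160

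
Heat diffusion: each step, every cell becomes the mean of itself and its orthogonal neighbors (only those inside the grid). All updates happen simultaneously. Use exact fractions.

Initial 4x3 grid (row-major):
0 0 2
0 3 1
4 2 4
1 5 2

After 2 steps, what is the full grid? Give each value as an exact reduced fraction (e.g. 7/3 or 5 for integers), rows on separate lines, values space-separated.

After step 1:
  0 5/4 1
  7/4 6/5 5/2
  7/4 18/5 9/4
  10/3 5/2 11/3
After step 2:
  1 69/80 19/12
  47/40 103/50 139/80
  313/120 113/50 721/240
  91/36 131/40 101/36

Answer: 1 69/80 19/12
47/40 103/50 139/80
313/120 113/50 721/240
91/36 131/40 101/36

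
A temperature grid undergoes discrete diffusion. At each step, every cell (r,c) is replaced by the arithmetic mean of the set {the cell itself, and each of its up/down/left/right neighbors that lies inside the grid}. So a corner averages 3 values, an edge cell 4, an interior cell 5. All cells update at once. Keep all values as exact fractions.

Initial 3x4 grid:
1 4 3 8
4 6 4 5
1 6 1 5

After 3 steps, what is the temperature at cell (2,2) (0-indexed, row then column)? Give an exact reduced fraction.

Step 1: cell (2,2) = 4
Step 2: cell (2,2) = 449/120
Step 3: cell (2,2) = 15023/3600
Full grid after step 3:
  2591/720 3049/800 32621/7200 10163/2160
  12503/3600 23893/6000 8381/2000 11237/2400
  3959/1080 6679/1800 15023/3600 2287/540

Answer: 15023/3600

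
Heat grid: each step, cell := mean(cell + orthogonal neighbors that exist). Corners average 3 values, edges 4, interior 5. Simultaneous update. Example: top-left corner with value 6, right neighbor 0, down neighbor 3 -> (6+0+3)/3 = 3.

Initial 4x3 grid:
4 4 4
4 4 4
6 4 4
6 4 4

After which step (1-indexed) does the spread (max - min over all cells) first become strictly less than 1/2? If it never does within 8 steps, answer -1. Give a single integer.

Answer: 5

Derivation:
Step 1: max=16/3, min=4, spread=4/3
Step 2: max=89/18, min=4, spread=17/18
Step 3: max=644/135, min=4, spread=104/135
Step 4: max=300449/64800, min=3647/900, spread=7573/12960
Step 5: max=17721001/3888000, min=55217/13500, spread=363701/777600
  -> spread < 1/2 first at step 5
Step 6: max=1048973999/233280000, min=1487413/360000, spread=681043/1866240
Step 7: max=62356537141/13996800000, min=404682089/97200000, spread=163292653/559872000
Step 8: max=3714059884319/839808000000, min=12221139163/2916000000, spread=1554974443/6718464000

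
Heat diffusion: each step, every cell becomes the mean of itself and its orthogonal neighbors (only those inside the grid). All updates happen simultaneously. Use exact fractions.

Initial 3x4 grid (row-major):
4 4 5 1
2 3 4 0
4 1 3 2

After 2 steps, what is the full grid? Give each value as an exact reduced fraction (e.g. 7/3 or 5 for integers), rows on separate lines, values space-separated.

After step 1:
  10/3 4 7/2 2
  13/4 14/5 3 7/4
  7/3 11/4 5/2 5/3
After step 2:
  127/36 409/120 25/8 29/12
  703/240 79/25 271/100 101/48
  25/9 623/240 119/48 71/36

Answer: 127/36 409/120 25/8 29/12
703/240 79/25 271/100 101/48
25/9 623/240 119/48 71/36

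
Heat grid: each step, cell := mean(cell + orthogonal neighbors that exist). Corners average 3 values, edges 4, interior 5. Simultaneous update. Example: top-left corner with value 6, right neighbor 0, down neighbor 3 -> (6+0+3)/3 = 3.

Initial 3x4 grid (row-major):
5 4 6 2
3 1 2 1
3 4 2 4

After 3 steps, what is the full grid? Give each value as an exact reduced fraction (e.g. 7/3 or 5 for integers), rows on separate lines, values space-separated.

Answer: 421/120 2011/600 469/150 691/240
11551/3600 4649/1500 16811/6000 38629/14400
3289/1080 1277/450 4853/1800 5459/2160

Derivation:
After step 1:
  4 4 7/2 3
  3 14/5 12/5 9/4
  10/3 5/2 3 7/3
After step 2:
  11/3 143/40 129/40 35/12
  197/60 147/50 279/100 599/240
  53/18 349/120 307/120 91/36
After step 3:
  421/120 2011/600 469/150 691/240
  11551/3600 4649/1500 16811/6000 38629/14400
  3289/1080 1277/450 4853/1800 5459/2160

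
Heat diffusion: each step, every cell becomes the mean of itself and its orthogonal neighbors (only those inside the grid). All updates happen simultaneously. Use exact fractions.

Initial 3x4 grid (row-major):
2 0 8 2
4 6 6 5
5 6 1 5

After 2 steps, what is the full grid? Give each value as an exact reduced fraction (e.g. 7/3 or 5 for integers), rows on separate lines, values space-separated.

Answer: 41/12 18/5 91/20 9/2
313/80 447/100 113/25 551/120
55/12 23/5 67/15 38/9

Derivation:
After step 1:
  2 4 4 5
  17/4 22/5 26/5 9/2
  5 9/2 9/2 11/3
After step 2:
  41/12 18/5 91/20 9/2
  313/80 447/100 113/25 551/120
  55/12 23/5 67/15 38/9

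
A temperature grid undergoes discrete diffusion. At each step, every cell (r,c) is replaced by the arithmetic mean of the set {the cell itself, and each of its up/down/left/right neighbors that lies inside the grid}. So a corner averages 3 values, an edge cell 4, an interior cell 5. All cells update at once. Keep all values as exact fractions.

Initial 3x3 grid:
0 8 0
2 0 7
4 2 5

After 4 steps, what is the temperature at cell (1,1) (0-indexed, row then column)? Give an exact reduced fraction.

Answer: 1087349/360000

Derivation:
Step 1: cell (1,1) = 19/5
Step 2: cell (1,1) = 261/100
Step 3: cell (1,1) = 19867/6000
Step 4: cell (1,1) = 1087349/360000
Full grid after step 4:
  179753/64800 345319/108000 17969/5400
  138739/48000 1087349/360000 758263/216000
  360131/129600 2771177/864000 433481/129600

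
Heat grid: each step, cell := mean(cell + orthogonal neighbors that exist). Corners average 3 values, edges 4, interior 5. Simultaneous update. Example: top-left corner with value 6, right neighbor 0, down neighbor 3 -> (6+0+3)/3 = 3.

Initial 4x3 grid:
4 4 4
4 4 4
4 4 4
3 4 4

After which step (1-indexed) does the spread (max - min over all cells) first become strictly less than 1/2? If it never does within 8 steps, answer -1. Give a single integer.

Step 1: max=4, min=11/3, spread=1/3
  -> spread < 1/2 first at step 1
Step 2: max=4, min=67/18, spread=5/18
Step 3: max=4, min=823/216, spread=41/216
Step 4: max=4, min=99463/25920, spread=4217/25920
Step 5: max=28721/7200, min=6011651/1555200, spread=38417/311040
Step 6: max=573403/144000, min=362047789/93312000, spread=1903471/18662400
Step 7: max=17164241/4320000, min=21793890911/5598720000, spread=18038617/223948800
Step 8: max=1542273241/388800000, min=1310424617149/335923200000, spread=883978523/13436928000

Answer: 1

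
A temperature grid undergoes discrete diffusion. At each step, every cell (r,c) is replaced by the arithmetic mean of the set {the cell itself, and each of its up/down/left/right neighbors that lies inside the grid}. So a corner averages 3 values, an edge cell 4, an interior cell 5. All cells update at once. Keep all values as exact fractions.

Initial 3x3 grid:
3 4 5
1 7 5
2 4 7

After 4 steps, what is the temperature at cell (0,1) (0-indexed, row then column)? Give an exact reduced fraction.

Step 1: cell (0,1) = 19/4
Step 2: cell (0,1) = 977/240
Step 3: cell (0,1) = 62659/14400
Step 4: cell (0,1) = 3650873/864000
Full grid after step 4:
  125711/32400 3650873/864000 612269/129600
  1089041/288000 130823/30000 340979/72000
  509119/129600 928687/216000 38959/8100

Answer: 3650873/864000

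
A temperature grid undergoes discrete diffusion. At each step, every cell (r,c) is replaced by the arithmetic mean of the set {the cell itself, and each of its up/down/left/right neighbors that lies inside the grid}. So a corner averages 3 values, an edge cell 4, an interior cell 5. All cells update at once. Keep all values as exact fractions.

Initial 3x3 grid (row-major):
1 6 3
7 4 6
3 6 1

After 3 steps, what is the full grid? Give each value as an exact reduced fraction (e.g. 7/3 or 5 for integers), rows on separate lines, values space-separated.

Answer: 9793/2160 30103/7200 67/15
20477/4800 27647/6000 29603/7200
9953/2160 30103/7200 593/135

Derivation:
After step 1:
  14/3 7/2 5
  15/4 29/5 7/2
  16/3 7/2 13/3
After step 2:
  143/36 569/120 4
  391/80 401/100 559/120
  151/36 569/120 34/9
After step 3:
  9793/2160 30103/7200 67/15
  20477/4800 27647/6000 29603/7200
  9953/2160 30103/7200 593/135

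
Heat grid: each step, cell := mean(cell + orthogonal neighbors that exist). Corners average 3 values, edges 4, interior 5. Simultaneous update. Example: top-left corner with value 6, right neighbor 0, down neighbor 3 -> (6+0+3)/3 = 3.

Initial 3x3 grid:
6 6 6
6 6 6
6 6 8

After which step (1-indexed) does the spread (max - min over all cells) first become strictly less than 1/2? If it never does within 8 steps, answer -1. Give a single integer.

Answer: 3

Derivation:
Step 1: max=20/3, min=6, spread=2/3
Step 2: max=59/9, min=6, spread=5/9
Step 3: max=689/108, min=6, spread=41/108
  -> spread < 1/2 first at step 3
Step 4: max=41011/6480, min=1091/180, spread=347/1296
Step 5: max=2439737/388800, min=10957/1800, spread=2921/15552
Step 6: max=145796539/23328000, min=1321483/216000, spread=24611/186624
Step 7: max=8716802033/1399680000, min=29816741/4860000, spread=207329/2239488
Step 8: max=521914752451/83980800000, min=1594001599/259200000, spread=1746635/26873856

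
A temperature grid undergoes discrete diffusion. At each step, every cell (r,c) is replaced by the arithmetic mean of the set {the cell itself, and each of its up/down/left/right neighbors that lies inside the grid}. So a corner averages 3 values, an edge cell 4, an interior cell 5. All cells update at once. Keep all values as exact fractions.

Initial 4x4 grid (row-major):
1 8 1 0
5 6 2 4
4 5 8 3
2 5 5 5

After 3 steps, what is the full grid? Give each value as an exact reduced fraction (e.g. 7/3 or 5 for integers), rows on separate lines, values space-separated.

After step 1:
  14/3 4 11/4 5/3
  4 26/5 21/5 9/4
  4 28/5 23/5 5
  11/3 17/4 23/4 13/3
After step 2:
  38/9 997/240 757/240 20/9
  67/15 23/5 19/5 787/240
  259/60 473/100 503/100 971/240
  143/36 289/60 71/15 181/36
After step 3:
  9247/2160 5807/1440 4799/1440 779/270
  3169/720 26101/6000 5959/1500 961/288
  15737/3600 1762/375 26807/6000 31289/7200
  2359/540 16427/3600 17647/3600 9941/2160

Answer: 9247/2160 5807/1440 4799/1440 779/270
3169/720 26101/6000 5959/1500 961/288
15737/3600 1762/375 26807/6000 31289/7200
2359/540 16427/3600 17647/3600 9941/2160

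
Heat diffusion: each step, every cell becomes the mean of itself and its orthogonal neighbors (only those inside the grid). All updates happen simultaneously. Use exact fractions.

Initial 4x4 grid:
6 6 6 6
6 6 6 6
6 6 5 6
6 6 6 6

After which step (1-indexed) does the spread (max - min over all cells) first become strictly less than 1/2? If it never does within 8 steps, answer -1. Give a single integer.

Answer: 1

Derivation:
Step 1: max=6, min=23/4, spread=1/4
  -> spread < 1/2 first at step 1
Step 2: max=6, min=289/50, spread=11/50
Step 3: max=6, min=14033/2400, spread=367/2400
Step 4: max=3587/600, min=63229/10800, spread=1337/10800
Step 5: max=107531/18000, min=1902331/324000, spread=33227/324000
Step 6: max=643951/108000, min=57105673/9720000, spread=849917/9720000
Step 7: max=9651467/1620000, min=1715885653/291600000, spread=21378407/291600000
Step 8: max=2892311657/486000000, min=51521537629/8748000000, spread=540072197/8748000000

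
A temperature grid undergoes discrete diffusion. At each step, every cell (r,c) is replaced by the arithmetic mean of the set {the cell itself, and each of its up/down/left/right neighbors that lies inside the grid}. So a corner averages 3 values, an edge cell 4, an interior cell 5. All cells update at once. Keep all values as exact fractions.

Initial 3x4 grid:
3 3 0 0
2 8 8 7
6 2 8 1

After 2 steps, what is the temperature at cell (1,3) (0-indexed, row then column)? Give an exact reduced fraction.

Step 1: cell (1,3) = 4
Step 2: cell (1,3) = 67/15
Full grid after step 2:
  131/36 811/240 887/240 109/36
  307/80 501/100 223/50 67/15
  169/36 1121/240 1337/240 169/36

Answer: 67/15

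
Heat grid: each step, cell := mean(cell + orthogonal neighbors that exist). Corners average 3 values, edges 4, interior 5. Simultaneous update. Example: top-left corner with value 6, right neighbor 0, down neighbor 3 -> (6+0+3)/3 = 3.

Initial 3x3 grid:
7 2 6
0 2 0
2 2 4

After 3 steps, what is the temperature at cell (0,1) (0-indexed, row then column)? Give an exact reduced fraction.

Step 1: cell (0,1) = 17/4
Step 2: cell (0,1) = 667/240
Step 3: cell (0,1) = 43769/14400
Full grid after step 3:
  491/180 43769/14400 5977/2160
  37219/14400 2313/1000 4843/1800
  4337/2160 16547/7200 259/120

Answer: 43769/14400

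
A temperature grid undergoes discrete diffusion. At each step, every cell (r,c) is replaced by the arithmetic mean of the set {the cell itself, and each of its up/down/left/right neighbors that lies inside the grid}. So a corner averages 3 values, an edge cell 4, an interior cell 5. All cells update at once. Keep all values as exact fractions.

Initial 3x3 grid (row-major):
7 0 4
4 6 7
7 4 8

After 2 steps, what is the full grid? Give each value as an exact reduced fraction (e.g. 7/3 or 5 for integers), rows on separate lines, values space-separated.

After step 1:
  11/3 17/4 11/3
  6 21/5 25/4
  5 25/4 19/3
After step 2:
  167/36 947/240 85/18
  283/60 539/100 409/80
  23/4 1307/240 113/18

Answer: 167/36 947/240 85/18
283/60 539/100 409/80
23/4 1307/240 113/18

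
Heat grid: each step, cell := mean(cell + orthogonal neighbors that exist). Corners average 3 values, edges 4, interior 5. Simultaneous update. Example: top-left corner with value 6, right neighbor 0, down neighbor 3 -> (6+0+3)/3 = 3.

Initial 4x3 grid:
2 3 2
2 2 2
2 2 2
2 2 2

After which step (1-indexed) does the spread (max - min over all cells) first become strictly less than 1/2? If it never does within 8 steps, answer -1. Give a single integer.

Answer: 1

Derivation:
Step 1: max=7/3, min=2, spread=1/3
  -> spread < 1/2 first at step 1
Step 2: max=547/240, min=2, spread=67/240
Step 3: max=4757/2160, min=2, spread=437/2160
Step 4: max=1885531/864000, min=2009/1000, spread=29951/172800
Step 5: max=16767821/7776000, min=6829/3375, spread=206761/1555200
Step 6: max=6676995571/3110400000, min=10965671/5400000, spread=14430763/124416000
Step 7: max=398355741689/186624000000, min=881652727/432000000, spread=139854109/1492992000
Step 8: max=23817351890251/11197440000000, min=79611228977/38880000000, spread=7114543559/89579520000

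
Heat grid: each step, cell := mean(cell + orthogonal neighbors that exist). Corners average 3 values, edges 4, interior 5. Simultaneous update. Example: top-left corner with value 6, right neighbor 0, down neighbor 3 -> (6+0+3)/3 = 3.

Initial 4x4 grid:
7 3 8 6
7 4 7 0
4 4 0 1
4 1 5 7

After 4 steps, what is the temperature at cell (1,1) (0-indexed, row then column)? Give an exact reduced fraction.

Step 1: cell (1,1) = 5
Step 2: cell (1,1) = 112/25
Step 3: cell (1,1) = 28129/6000
Step 4: cell (1,1) = 805603/180000
Full grid after step 4:
  332449/64800 136157/27000 124913/27000 35819/8100
  1033291/216000 805603/180000 19117/4500 13231/3375
  293089/72000 19767/5000 642449/180000 19193/5400
  91/24 253499/72000 149101/43200 212843/64800

Answer: 805603/180000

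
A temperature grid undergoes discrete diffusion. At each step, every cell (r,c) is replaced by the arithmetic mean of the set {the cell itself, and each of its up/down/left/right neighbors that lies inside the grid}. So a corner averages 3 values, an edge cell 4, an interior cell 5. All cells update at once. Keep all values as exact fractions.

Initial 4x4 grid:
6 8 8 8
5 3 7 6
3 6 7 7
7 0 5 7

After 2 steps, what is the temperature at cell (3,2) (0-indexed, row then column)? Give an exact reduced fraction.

Answer: 1319/240

Derivation:
Step 1: cell (3,2) = 19/4
Step 2: cell (3,2) = 1319/240
Full grid after step 2:
  101/18 98/15 413/60 265/36
  649/120 263/50 663/100 1637/240
  499/120 103/20 279/50 1589/240
  157/36 983/240 1319/240 107/18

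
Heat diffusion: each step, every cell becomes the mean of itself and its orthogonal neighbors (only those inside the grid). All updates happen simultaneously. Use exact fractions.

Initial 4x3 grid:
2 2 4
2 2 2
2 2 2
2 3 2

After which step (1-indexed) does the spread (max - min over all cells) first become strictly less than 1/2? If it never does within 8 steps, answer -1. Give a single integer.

Answer: 3

Derivation:
Step 1: max=8/3, min=2, spread=2/3
Step 2: max=23/9, min=2, spread=5/9
Step 3: max=257/108, min=947/450, spread=743/2700
  -> spread < 1/2 first at step 3
Step 4: max=151837/64800, min=38587/18000, spread=64619/324000
Step 5: max=8912753/3888000, min=3501917/1620000, spread=2540761/19440000
Step 6: max=530800807/233280000, min=1015757239/466560000, spread=73351/746496
Step 7: max=31591468613/13996800000, min=61205845301/27993600000, spread=79083677/1119744000
Step 8: max=1888101478567/839808000000, min=3679716793759/1679616000000, spread=771889307/13436928000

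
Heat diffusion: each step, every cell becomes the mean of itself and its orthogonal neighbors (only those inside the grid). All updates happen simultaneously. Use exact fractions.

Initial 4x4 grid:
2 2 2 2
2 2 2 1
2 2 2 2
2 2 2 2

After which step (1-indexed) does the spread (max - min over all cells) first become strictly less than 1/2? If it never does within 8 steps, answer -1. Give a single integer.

Step 1: max=2, min=5/3, spread=1/3
  -> spread < 1/2 first at step 1
Step 2: max=2, min=209/120, spread=31/120
Step 3: max=2, min=1949/1080, spread=211/1080
Step 4: max=2, min=199157/108000, spread=16843/108000
Step 5: max=17921/9000, min=1805357/972000, spread=130111/972000
Step 6: max=1072841/540000, min=54677633/29160000, spread=3255781/29160000
Step 7: max=1068893/540000, min=1649246309/874800000, spread=82360351/874800000
Step 8: max=191893559/97200000, min=49736683109/26244000000, spread=2074577821/26244000000

Answer: 1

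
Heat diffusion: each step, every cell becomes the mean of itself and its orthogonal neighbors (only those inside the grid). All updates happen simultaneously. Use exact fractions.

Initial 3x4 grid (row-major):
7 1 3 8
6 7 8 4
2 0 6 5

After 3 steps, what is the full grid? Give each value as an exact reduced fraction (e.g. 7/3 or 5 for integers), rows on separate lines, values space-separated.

Answer: 2491/540 695/144 1217/240 3817/720
6451/1440 547/120 2017/400 1713/320
2191/540 313/72 24/5 3737/720

Derivation:
After step 1:
  14/3 9/2 5 5
  11/2 22/5 28/5 25/4
  8/3 15/4 19/4 5
After step 2:
  44/9 557/120 201/40 65/12
  517/120 19/4 26/5 437/80
  143/36 467/120 191/40 16/3
After step 3:
  2491/540 695/144 1217/240 3817/720
  6451/1440 547/120 2017/400 1713/320
  2191/540 313/72 24/5 3737/720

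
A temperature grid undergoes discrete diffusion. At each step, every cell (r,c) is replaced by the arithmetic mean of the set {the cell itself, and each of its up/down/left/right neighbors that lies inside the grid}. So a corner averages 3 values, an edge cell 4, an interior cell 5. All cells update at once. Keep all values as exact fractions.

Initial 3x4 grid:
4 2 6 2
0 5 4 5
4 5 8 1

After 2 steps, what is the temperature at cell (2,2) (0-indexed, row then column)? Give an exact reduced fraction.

Answer: 76/15

Derivation:
Step 1: cell (2,2) = 9/2
Step 2: cell (2,2) = 76/15
Full grid after step 2:
  19/6 259/80 1061/240 65/18
  229/80 109/25 99/25 22/5
  47/12 81/20 76/15 73/18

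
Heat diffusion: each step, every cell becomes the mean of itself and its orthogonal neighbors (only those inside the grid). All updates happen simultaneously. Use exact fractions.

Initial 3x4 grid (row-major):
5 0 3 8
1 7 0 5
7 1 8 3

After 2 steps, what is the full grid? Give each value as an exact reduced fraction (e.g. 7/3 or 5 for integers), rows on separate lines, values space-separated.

After step 1:
  2 15/4 11/4 16/3
  5 9/5 23/5 4
  3 23/4 3 16/3
After step 2:
  43/12 103/40 493/120 145/36
  59/20 209/50 323/100 289/60
  55/12 271/80 1121/240 37/9

Answer: 43/12 103/40 493/120 145/36
59/20 209/50 323/100 289/60
55/12 271/80 1121/240 37/9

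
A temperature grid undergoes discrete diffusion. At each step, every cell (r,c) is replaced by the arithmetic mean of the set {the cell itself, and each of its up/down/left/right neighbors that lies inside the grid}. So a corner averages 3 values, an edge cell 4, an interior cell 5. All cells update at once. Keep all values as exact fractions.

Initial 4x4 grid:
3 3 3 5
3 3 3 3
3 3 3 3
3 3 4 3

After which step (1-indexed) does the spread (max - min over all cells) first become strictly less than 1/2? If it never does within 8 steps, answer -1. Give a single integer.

Step 1: max=11/3, min=3, spread=2/3
Step 2: max=32/9, min=3, spread=5/9
Step 3: max=365/108, min=3, spread=41/108
  -> spread < 1/2 first at step 3
Step 4: max=54103/16200, min=27391/9000, spread=5999/20250
Step 5: max=1597141/486000, min=68759/22500, spread=559733/2430000
Step 6: max=23790473/7290000, min=9967021/3240000, spread=5458703/29160000
Step 7: max=283401107/87480000, min=4172527/1350000, spread=65106787/437400000
Step 8: max=661250377/205031250, min=45184480127/14580000000, spread=16539920137/131220000000

Answer: 3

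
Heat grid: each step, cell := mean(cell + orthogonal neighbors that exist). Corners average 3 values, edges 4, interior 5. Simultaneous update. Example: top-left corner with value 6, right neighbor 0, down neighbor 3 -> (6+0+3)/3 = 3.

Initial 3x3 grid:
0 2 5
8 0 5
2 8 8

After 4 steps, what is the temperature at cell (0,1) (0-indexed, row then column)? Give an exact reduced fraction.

Step 1: cell (0,1) = 7/4
Step 2: cell (0,1) = 821/240
Step 3: cell (0,1) = 46567/14400
Step 4: cell (0,1) = 3211949/864000
Full grid after step 4:
  441547/129600 3211949/864000 165949/43200
  1725037/432000 1456213/360000 644929/144000
  15577/3600 75881/16000 12889/2700

Answer: 3211949/864000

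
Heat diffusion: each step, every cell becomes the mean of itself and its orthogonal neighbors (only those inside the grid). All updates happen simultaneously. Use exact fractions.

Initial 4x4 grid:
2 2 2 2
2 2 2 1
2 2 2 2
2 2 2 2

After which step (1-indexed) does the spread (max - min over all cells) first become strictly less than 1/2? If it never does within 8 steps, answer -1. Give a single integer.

Step 1: max=2, min=5/3, spread=1/3
  -> spread < 1/2 first at step 1
Step 2: max=2, min=209/120, spread=31/120
Step 3: max=2, min=1949/1080, spread=211/1080
Step 4: max=2, min=199157/108000, spread=16843/108000
Step 5: max=17921/9000, min=1805357/972000, spread=130111/972000
Step 6: max=1072841/540000, min=54677633/29160000, spread=3255781/29160000
Step 7: max=1068893/540000, min=1649246309/874800000, spread=82360351/874800000
Step 8: max=191893559/97200000, min=49736683109/26244000000, spread=2074577821/26244000000

Answer: 1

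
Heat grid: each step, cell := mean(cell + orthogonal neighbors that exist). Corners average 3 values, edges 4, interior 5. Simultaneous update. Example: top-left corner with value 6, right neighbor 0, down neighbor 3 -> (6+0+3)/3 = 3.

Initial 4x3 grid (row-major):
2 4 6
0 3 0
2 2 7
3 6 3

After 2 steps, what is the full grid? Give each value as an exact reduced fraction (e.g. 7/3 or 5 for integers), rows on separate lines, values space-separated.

After step 1:
  2 15/4 10/3
  7/4 9/5 4
  7/4 4 3
  11/3 7/2 16/3
After step 2:
  5/2 653/240 133/36
  73/40 153/50 91/30
  67/24 281/100 49/12
  107/36 33/8 71/18

Answer: 5/2 653/240 133/36
73/40 153/50 91/30
67/24 281/100 49/12
107/36 33/8 71/18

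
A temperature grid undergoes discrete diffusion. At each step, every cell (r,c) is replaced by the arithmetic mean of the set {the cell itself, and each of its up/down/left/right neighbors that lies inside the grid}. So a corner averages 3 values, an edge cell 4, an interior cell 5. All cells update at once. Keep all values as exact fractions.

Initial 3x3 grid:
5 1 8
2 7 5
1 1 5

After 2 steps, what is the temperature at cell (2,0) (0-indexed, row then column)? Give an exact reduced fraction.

Answer: 103/36

Derivation:
Step 1: cell (2,0) = 4/3
Step 2: cell (2,0) = 103/36
Full grid after step 2:
  35/9 947/240 97/18
  219/80 439/100 1067/240
  103/36 117/40 161/36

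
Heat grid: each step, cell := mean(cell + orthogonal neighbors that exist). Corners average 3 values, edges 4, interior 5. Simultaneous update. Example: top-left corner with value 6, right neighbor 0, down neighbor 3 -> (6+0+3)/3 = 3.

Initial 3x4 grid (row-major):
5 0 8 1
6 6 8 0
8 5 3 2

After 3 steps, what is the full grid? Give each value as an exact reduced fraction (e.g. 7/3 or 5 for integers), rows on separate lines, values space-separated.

After step 1:
  11/3 19/4 17/4 3
  25/4 5 5 11/4
  19/3 11/2 9/2 5/3
After step 2:
  44/9 53/12 17/4 10/3
  85/16 53/10 43/10 149/48
  217/36 16/3 25/6 107/36
After step 3:
  2105/432 1697/360 163/40 57/16
  5167/960 1973/400 5069/1200 9871/2880
  2401/432 3749/720 3019/720 1475/432

Answer: 2105/432 1697/360 163/40 57/16
5167/960 1973/400 5069/1200 9871/2880
2401/432 3749/720 3019/720 1475/432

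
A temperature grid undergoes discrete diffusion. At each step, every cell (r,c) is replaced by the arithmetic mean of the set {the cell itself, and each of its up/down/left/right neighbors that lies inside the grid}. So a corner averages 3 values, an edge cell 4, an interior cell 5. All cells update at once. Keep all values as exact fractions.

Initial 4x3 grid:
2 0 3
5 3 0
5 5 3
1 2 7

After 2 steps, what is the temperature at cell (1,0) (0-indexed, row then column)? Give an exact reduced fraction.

Step 1: cell (1,0) = 15/4
Step 2: cell (1,0) = 761/240
Full grid after step 2:
  97/36 119/60 7/4
  761/240 71/25 12/5
  841/240 177/50 17/5
  125/36 841/240 23/6

Answer: 761/240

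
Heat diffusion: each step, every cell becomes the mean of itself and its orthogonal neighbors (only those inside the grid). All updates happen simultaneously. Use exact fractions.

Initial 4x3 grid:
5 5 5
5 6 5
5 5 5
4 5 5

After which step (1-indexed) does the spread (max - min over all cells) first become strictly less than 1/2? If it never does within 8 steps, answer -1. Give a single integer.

Step 1: max=21/4, min=14/3, spread=7/12
Step 2: max=523/100, min=85/18, spread=457/900
Step 3: max=24811/4800, min=10507/2160, spread=13159/43200
  -> spread < 1/2 first at step 3
Step 4: max=222551/43200, min=633953/129600, spread=337/1296
Step 5: max=88638691/17280000, min=38403127/7776000, spread=29685679/155520000
Step 6: max=796329581/155520000, min=2312422493/466560000, spread=61253/373248
Step 7: max=47637339679/9331200000, min=139318946287/27993600000, spread=14372291/111974400
Step 8: max=2853121543661/559872000000, min=8378773204733/1679616000000, spread=144473141/1343692800

Answer: 3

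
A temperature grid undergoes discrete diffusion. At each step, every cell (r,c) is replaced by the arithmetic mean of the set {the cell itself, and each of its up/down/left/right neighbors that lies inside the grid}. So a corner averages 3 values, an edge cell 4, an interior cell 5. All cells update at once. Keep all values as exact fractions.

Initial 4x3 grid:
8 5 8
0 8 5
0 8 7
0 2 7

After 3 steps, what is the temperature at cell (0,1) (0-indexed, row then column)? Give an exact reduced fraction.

Step 1: cell (0,1) = 29/4
Step 2: cell (0,1) = 1367/240
Step 3: cell (0,1) = 83989/14400
Full grid after step 3:
  10637/2160 83989/14400 1121/180
  3979/900 1961/375 14819/2400
  12371/3600 577/125 40217/7200
  1301/432 6481/1600 275/54

Answer: 83989/14400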